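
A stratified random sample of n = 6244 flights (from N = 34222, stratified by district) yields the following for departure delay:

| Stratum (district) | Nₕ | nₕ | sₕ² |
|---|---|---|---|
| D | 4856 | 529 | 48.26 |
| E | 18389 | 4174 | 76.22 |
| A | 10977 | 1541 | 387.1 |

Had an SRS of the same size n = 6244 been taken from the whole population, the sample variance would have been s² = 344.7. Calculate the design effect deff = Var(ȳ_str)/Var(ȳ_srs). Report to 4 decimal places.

Var(ȳ_str) = Σ Wₕ²(1−fₕ)sₕ²/nₕ with Wₕ = Nₕ/34222:
  D: (4856/34222)²·(1−529/4856)·48.26/529 = 0.0016367654
  E: (18389/34222)²·(1−4174/18389)·76.22/4174 = 0.0040757797
  A: (10977/34222)²·(1−1541/10977)·387.1/1541 = 0.022216792
  → Var(ȳ_str) = 0.027929337.
Var(ȳ_srs) = (1 − 6244/34222)·344.7/6244 = 0.045132529.
deff = 0.027929337 / 0.045132529 = 0.6188.

0.6188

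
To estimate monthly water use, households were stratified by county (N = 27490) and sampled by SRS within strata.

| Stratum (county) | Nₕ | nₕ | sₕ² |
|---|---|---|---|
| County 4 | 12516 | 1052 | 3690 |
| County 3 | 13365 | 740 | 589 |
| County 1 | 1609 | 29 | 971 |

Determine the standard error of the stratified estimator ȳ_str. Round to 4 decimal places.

0.9779

Var(ȳ_str) = Σₕ Wₕ²(1 − fₕ)sₕ²/nₕ with Wₕ = Nₕ/N, N = 27490.
County 4: Wₕ = 0.45529283; term = 0.45529283²·(1 − 0.08405241)·3690/1052 = 0.66598259.
County 3: Wₕ = 0.48617679; term = 0.48617679²·(1 − 0.05536850)·589/740 = 0.17771924.
County 1: Wₕ = 0.05853037; term = 0.05853037²·(1 − 0.01802362)·971/29 = 0.11263799.
Sum = 0.95633982.
SE = √(0.95633982) = 0.9779.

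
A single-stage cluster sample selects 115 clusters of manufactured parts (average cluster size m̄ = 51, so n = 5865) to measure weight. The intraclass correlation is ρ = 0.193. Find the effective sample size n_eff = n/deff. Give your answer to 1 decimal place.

deff = 1 + (51 − 1)·0.193 = 1 + 9.65 = 10.65.
n_eff = 5865 / 10.65 = 550.7.

550.7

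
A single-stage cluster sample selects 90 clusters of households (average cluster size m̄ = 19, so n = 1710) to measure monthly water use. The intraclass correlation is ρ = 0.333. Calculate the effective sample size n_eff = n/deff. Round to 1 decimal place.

deff = 1 + (19 − 1)·0.333 = 1 + 5.994 = 6.994.
n_eff = 1710 / 6.994 = 244.5.

244.5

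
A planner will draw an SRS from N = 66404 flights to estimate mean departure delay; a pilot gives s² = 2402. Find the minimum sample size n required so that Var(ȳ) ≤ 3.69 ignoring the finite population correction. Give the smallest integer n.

651

Without fpc, n₀ = s²/D = 2402/3.69 = 650.9485.
Rounding up, n = 651.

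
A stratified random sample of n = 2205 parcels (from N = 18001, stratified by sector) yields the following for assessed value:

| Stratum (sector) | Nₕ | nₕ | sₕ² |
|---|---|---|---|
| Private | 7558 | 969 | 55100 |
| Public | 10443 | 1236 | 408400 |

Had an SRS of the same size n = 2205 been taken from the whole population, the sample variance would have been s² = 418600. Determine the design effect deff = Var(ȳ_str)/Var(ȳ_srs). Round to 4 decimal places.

0.6410

Var(ȳ_str) = Σ Wₕ²(1−fₕ)sₕ²/nₕ with Wₕ = Nₕ/18001:
  Private: (7558/18001)²·(1−969/7558)·55100/969 = 8.7389842
  Public: (10443/18001)²·(1−1236/10443)·408400/1236 = 98.043187
  → Var(ȳ_str) = 106.78217.
Var(ȳ_srs) = (1 − 2205/18001)·418600/2205 = 166.58701.
deff = 106.78217 / 166.58701 = 0.6410.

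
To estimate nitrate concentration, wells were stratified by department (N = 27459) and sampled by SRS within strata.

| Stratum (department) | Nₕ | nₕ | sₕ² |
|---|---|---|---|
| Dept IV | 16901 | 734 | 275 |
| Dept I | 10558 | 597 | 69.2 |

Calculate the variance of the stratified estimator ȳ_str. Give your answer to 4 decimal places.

0.1519

Var(ȳ_str) = Σₕ Wₕ²(1 − fₕ)sₕ²/nₕ with Wₕ = Nₕ/N, N = 27459.
Dept IV: Wₕ = 0.61549947; term = 0.61549947²·(1 − 0.04342938)·275/734 = 0.13577163.
Dept I: Wₕ = 0.38450053; term = 0.38450053²·(1 − 0.05654480)·69.2/597 = 0.016167651.
Sum = 0.15193928.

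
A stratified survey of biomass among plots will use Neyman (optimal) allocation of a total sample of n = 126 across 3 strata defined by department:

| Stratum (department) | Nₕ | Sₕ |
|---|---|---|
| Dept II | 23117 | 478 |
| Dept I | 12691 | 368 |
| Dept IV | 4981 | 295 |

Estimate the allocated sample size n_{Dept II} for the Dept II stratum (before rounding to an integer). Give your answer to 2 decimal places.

Neyman allocation: nₕ = n·NₕSₕ / Σⱼ NⱼSⱼ.
Σ NⱼSⱼ = 23117·478 + 12691·368 + 4981·295 = 1.7189609 × 10^7.
n_{Dept II} = 126·23117·478 / (1.7189609 × 10^7) = 81.00.

81.00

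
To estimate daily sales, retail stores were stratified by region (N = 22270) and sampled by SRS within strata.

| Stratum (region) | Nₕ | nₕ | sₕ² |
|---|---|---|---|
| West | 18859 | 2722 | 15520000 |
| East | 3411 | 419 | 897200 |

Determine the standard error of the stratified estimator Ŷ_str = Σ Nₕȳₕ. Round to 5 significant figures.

1.3255 × 10^6

Var(Ŷ_str) = Σₕ Nₕ²(1 − fₕ)sₕ²/nₕ.
West: 18859²·(1 − 2722/18859)·15520000/2722 = 1.7351821 × 10^12.
East: 3411²·(1 − 419/3411)·897200/419 = 2.1853377 × 10^10.
Sum = 1.7570355 × 10^12.
SE = √(1.7570355 × 10^12) = 1.3255 × 10^6.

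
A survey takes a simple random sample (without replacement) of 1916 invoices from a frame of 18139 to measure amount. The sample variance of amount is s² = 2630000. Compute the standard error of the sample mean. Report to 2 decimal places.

35.04

Under SRS without replacement, Var(ȳ) = (1 − f)·s²/n with f = n/N = 1916/18139 = 0.10562876.
Var(ȳ) = (1 − 0.10562876)·2630000/1916 = 0.89437124·1372.6514 = 1227.6599.
SE(ȳ) = √(1227.6599) = 35.04.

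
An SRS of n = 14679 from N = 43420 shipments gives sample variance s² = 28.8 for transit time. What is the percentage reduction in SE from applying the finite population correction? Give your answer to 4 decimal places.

18.6409

f = n/N = 14679/43420 = 0.33807001.
SE_no-fpc = √(s²/n) = 0.044294317; SE_fpc = √((1−f)s²/n) = 0.036037449.
Ratio = √(1−f) = 0.81359080. Reduction = 100·(1 − 0.81359080) = 18.6409%.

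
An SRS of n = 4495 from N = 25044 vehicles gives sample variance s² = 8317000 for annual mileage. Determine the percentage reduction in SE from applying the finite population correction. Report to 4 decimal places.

9.4177

f = n/N = 4495/25044 = 0.17948411.
SE_no-fpc = √(s²/n) = 43.014859; SE_fpc = √((1−f)s²/n) = 38.963862.
Ratio = √(1−f) = 0.90582332. Reduction = 100·(1 − 0.90582332) = 9.4177%.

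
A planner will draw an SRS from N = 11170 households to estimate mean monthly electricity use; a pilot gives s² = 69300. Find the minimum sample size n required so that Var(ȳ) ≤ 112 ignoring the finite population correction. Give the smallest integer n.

Without fpc, n₀ = s²/D = 69300/112 = 618.7500.
Rounding up, n = 619.

619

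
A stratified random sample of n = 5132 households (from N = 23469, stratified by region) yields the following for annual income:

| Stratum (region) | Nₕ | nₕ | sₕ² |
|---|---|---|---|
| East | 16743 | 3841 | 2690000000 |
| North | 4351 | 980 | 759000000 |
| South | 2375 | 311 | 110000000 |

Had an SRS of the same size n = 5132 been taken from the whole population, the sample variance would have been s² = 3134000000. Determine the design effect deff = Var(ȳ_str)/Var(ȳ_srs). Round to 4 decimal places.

Var(ȳ_str) = Σ Wₕ²(1−fₕ)sₕ²/nₕ with Wₕ = Nₕ/23469:
  East: (16743/23469)²·(1−3841/16743)·2690000000/3841 = 274668.67
  North: (4351/23469)²·(1−980/4351)·759000000/980 = 20624.07
  South: (2375/23469)²·(1−311/2375)·110000000/311 = 3147.8674
  → Var(ȳ_str) = 298440.61.
Var(ȳ_srs) = (1 − 5132/23469)·3134000000/5132 = 477140.24.
deff = 298440.61 / 477140.24 = 0.6255.

0.6255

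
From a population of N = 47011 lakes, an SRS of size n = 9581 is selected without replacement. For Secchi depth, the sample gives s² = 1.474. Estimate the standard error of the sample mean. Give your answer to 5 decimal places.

0.01107

Under SRS without replacement, Var(ȳ) = (1 − f)·s²/n with f = n/N = 9581/47011 = 0.20380337.
Var(ȳ) = (1 − 0.20380337)·1.474/9581 = 0.79619663·1.5384615 × 10^-4 = 1.2249179 × 10^-4.
SE(ȳ) = √(1.2249179 × 10^-4) = 0.01107.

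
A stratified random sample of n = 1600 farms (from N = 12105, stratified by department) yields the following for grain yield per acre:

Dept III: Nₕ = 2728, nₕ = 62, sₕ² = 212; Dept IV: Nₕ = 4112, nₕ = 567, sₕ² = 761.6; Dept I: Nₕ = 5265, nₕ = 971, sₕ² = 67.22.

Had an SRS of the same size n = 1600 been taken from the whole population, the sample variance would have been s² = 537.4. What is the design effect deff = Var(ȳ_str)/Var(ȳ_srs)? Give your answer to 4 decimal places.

1.0773

Var(ȳ_str) = Σ Wₕ²(1−fₕ)sₕ²/nₕ with Wₕ = Nₕ/12105:
  Dept III: (2728/12105)²·(1−62/2728)·212/62 = 0.16971456
  Dept IV: (4112/12105)²·(1−567/4112)·761.6/567 = 0.13362374
  Dept I: (5265/12105)²·(1−971/5265)·67.22/971 = 0.010680956
  → Var(ȳ_str) = 0.31401926.
Var(ȳ_srs) = (1 − 1600/12105)·537.4/1600 = 0.29148012.
deff = 0.31401926 / 0.29148012 = 1.0773.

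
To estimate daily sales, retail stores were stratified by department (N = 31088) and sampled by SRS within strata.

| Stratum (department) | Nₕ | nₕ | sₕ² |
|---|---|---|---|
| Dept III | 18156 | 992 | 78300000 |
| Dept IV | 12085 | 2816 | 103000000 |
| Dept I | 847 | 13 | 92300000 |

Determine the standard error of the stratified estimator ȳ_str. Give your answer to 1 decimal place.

Var(ȳ_str) = Σₕ Wₕ²(1 − fₕ)sₕ²/nₕ with Wₕ = Nₕ/N, N = 31088.
Dept III: Wₕ = 0.58401956; term = 0.58401956²·(1 − 0.05463759)·78300000/992 = 25450.903.
Dept IV: Wₕ = 0.38873520; term = 0.38873520²·(1 − 0.23301614)·103000000/2816 = 4239.3429.
Dept I: Wₕ = 0.02724524; term = 0.02724524²·(1 − 0.01534829)·92300000/13 = 5189.4609.
Sum = 34879.707.
SE = √(34879.707) = 186.8.

186.8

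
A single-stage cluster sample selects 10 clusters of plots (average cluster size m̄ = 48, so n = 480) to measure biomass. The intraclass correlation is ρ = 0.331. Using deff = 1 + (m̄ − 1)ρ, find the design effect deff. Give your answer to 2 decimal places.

deff = 1 + (48 − 1)·0.331 = 1 + 15.557 = 16.557.

16.56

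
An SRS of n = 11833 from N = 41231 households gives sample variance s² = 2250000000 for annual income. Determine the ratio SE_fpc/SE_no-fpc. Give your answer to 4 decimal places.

0.8444

f = n/N = 11833/41231 = 0.28699280.
SE_no-fpc = √(s²/n) = 436.05757; SE_fpc = √((1−f)s²/n) = 368.20594.
Ratio = √(1−f) = 0.84439754.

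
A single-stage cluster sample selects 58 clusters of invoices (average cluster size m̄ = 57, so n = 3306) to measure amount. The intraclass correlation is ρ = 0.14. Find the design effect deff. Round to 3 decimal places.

8.840

deff = 1 + (57 − 1)·0.14 = 1 + 7.84 = 8.84.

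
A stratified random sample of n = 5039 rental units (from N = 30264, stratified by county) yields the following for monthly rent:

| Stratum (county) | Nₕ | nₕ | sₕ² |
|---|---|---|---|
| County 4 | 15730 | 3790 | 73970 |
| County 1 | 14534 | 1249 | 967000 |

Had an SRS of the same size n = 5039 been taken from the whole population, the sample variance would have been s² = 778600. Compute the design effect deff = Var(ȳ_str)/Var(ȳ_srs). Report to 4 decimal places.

Var(ȳ_str) = Σ Wₕ²(1−fₕ)sₕ²/nₕ with Wₕ = Nₕ/30264:
  County 4: (15730/30264)²·(1−3790/15730)·73970/3790 = 4.0021817
  County 1: (14534/30264)²·(1−1249/14534)·967000/1249 = 163.21426
  → Var(ȳ_str) = 167.21644.
Var(ȳ_srs) = (1 − 5039/30264)·778600/5039 = 128.78785.
deff = 167.21644 / 128.78785 = 1.2984.

1.2984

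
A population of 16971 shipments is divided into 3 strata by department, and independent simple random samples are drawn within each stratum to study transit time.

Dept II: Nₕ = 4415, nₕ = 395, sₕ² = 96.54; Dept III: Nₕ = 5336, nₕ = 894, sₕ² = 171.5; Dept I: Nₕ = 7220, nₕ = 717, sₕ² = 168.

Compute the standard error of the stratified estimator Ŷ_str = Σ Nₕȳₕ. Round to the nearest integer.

4459

Var(Ŷ_str) = Σₕ Nₕ²(1 − fₕ)sₕ²/nₕ.
Dept II: 4415²·(1 − 395/4415)·96.54/395 = 4.3377744 × 10^6.
Dept III: 5336²·(1 − 894/5336)·171.5/894 = 4.5469584 × 10^6.
Dept I: 7220²·(1 − 717/7220)·168/717 = 1.1001226 × 10^7.
Sum = 1.9885959 × 10^7.
SE = √(1.9885959 × 10^7) = 4459.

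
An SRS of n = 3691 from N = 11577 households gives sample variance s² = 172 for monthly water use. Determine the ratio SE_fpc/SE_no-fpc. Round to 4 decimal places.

f = n/N = 3691/11577 = 0.31882180.
SE_no-fpc = √(s²/n) = 0.21586995; SE_fpc = √((1−f)s²/n) = 0.17816507.
Ratio = √(1−f) = 0.82533520.

0.8253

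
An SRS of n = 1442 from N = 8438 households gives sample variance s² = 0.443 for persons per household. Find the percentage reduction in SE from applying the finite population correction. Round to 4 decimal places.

8.9447

f = n/N = 1442/8438 = 0.17089358.
SE_no-fpc = √(s²/n) = 0.01752747; SE_fpc = √((1−f)s²/n) = 0.015959687.
Ratio = √(1−f) = 0.91055281. Reduction = 100·(1 − 0.91055281) = 8.9447%.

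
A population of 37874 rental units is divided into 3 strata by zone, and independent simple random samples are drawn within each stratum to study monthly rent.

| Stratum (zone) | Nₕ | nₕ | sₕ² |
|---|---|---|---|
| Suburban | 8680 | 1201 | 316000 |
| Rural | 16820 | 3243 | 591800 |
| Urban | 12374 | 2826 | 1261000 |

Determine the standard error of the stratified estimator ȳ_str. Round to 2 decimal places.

Var(ȳ_str) = Σₕ Wₕ²(1 − fₕ)sₕ²/nₕ with Wₕ = Nₕ/N, N = 37874.
Suburban: Wₕ = 0.22918097; term = 0.22918097²·(1 − 0.13836406)·316000/1201 = 11.90762.
Rural: Wₕ = 0.44410413; term = 0.44410413²·(1 − 0.19280618)·591800/3243 = 29.051962.
Urban: Wₕ = 0.32671490; term = 0.32671490²·(1 − 0.22838209)·1261000/2826 = 36.75218.
Sum = 77.711762.
SE = √(77.711762) = 8.82.

8.82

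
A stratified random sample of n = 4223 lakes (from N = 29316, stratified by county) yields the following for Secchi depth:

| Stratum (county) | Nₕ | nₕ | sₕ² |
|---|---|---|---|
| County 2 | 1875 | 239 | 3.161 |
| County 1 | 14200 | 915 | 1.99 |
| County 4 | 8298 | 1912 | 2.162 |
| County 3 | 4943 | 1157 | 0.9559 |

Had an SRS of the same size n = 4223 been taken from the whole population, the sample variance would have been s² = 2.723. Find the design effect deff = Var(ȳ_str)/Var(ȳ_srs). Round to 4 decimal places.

Var(ȳ_str) = Σ Wₕ²(1−fₕ)sₕ²/nₕ with Wₕ = Nₕ/29316:
  County 2: (1875/29316)²·(1−239/1875)·3.161/239 = 4.7206493 × 10^-5
  County 1: (14200/29316)²·(1−915/14200)·1.99/915 = 4.7738906 × 10^-4
  County 4: (8298/29316)²·(1−1912/8298)·2.162/1912 = 6.9720536 × 10^-5
  County 3: (4943/29316)²·(1−1157/4943)·0.9559/1157 = 1.7990403 × 10^-5
  → Var(ȳ_str) = 6.1230649 × 10^-4.
Var(ȳ_srs) = (1 − 4223/29316)·2.723/4223 = 5.5191784 × 10^-4.
deff = (6.1230649 × 10^-4) / (5.5191784 × 10^-4) = 1.1094.

1.1094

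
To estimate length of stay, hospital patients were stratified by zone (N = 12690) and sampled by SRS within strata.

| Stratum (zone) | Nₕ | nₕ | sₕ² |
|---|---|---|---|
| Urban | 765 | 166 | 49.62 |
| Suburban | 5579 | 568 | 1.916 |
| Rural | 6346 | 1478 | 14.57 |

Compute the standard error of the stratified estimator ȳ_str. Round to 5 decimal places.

0.05768

Var(ȳ_str) = Σₕ Wₕ²(1 − fₕ)sₕ²/nₕ with Wₕ = Nₕ/N, N = 12690.
Urban: Wₕ = 0.06028369; term = 0.06028369²·(1 − 0.21699346)·49.62/166 = 8.505771 × 10^-4.
Suburban: Wₕ = 0.43963751; term = 0.43963751²·(1 − 0.10181036)·1.916/568 = 5.8560488 × 10^-4.
Rural: Wₕ = 0.50007880; term = 0.50007880²·(1 − 0.23290262)·14.57/1478 = 0.0018910914.
Sum = 0.0033272734.
SE = √(0.0033272734) = 0.05768.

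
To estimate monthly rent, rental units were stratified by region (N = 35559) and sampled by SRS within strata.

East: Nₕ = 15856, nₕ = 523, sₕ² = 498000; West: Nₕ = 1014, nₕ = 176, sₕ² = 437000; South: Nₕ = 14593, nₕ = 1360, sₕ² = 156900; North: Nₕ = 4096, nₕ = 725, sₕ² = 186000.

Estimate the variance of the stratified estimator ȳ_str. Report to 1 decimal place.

Var(ȳ_str) = Σₕ Wₕ²(1 − fₕ)sₕ²/nₕ with Wₕ = Nₕ/N, N = 35559.
East: Wₕ = 0.44590680; term = 0.44590680²·(1 − 0.03298436)·498000/523 = 183.08356.
West: Wₕ = 0.02851599; term = 0.02851599²·(1 − 0.17357002)·437000/176 = 1.6685978.
South: Wₕ = 0.41038837; term = 0.41038837²·(1 − 0.09319537)·156900/1360 = 17.619268.
North: Wₕ = 0.11518884; term = 0.11518884²·(1 − 0.17700195)·186000/725 = 2.8015254.
Sum = 205.17295.

205.2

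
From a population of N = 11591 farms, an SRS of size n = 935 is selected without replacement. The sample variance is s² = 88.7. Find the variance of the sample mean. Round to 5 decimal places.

Under SRS without replacement, Var(ȳ) = (1 − f)·s²/n with f = n/N = 935/11591 = 0.08066603.
Var(ȳ) = (1 − 0.08066603)·88.7/935 = 0.91933397·0.09486631 = 0.087213821.

0.08721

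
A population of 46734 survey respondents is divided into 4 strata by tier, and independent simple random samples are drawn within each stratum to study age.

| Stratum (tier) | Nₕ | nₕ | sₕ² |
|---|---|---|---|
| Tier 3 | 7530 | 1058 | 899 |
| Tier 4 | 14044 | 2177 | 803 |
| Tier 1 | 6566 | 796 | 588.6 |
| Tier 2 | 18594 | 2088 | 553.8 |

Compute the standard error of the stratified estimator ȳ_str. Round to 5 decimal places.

Var(ȳ_str) = Σₕ Wₕ²(1 − fₕ)sₕ²/nₕ with Wₕ = Nₕ/N, N = 46734.
Tier 3: Wₕ = 0.16112466; term = 0.16112466²·(1 − 0.14050465)·899/1058 = 0.018960143.
Tier 4: Wₕ = 0.30050927; term = 0.30050927²·(1 − 0.15501282)·803/2177 = 0.028146407.
Tier 1: Wₕ = 0.14049728; term = 0.14049728²·(1 − 0.12123058)·588.6/796 = 0.01282679.
Tier 2: Wₕ = 0.39786879; term = 0.39786879²·(1 − 0.11229429)·553.8/2088 = 0.037271015.
Sum = 0.097204355.
SE = √(0.097204355) = 0.31178.

0.31178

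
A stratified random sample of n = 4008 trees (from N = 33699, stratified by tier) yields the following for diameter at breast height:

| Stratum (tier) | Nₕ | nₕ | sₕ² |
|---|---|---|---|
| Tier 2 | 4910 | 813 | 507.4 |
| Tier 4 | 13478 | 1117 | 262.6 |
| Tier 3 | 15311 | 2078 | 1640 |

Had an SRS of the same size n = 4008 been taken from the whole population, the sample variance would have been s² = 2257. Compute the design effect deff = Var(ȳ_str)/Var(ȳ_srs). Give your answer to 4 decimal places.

Var(ȳ_str) = Σ Wₕ²(1−fₕ)sₕ²/nₕ with Wₕ = Nₕ/33699:
  Tier 2: (4910/33699)²·(1−813/4910)·507.4/813 = 0.011055372
  Tier 4: (13478/33699)²·(1−1117/13478)·262.6/1117 = 0.034489475
  Tier 3: (15311/33699)²·(1−2078/15311)·1640/2078 = 0.14080762
  → Var(ȳ_str) = 0.18635247.
Var(ȳ_srs) = (1 − 4008/33699)·2257/4008 = 0.49614847.
deff = 0.18635247 / 0.49614847 = 0.3756.

0.3756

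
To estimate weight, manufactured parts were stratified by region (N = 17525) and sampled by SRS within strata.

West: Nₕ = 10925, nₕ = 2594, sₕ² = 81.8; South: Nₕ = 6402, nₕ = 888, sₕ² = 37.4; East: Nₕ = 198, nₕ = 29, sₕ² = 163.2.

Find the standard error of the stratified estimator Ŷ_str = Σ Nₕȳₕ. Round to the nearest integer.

2132

Var(Ŷ_str) = Σₕ Nₕ²(1 − fₕ)sₕ²/nₕ.
West: 10925²·(1 − 2594/10925)·81.8/2594 = 2.8701323 × 10^6.
South: 6402²·(1 − 888/6402)·37.4/888 = 1.4867607 × 10^6.
East: 198²·(1 − 29/198)·163.2/29 = 188310.29.
Sum = 4.5452033 × 10^6.
SE = √(4.5452033 × 10^6) = 2132.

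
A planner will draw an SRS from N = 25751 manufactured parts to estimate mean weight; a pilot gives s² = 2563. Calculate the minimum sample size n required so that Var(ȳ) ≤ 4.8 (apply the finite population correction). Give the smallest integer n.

Without fpc, n₀ = s²/D = 2563/4.8 = 533.9583.
With fpc, (1 − n/N)·s²/n ≤ D requires n ≥ n₀/(1 + n₀/N) = 533.9583/(1 + 533.9583/25751) = 523.1114.
Rounding up, n = 524.

524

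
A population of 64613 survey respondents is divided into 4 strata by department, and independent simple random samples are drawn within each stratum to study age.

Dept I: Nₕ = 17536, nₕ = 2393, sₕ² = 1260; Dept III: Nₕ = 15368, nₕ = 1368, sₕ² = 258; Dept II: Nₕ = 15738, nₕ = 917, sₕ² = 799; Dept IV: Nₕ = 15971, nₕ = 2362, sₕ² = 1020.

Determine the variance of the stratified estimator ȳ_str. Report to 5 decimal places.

0.11437

Var(ȳ_str) = Σₕ Wₕ²(1 − fₕ)sₕ²/nₕ with Wₕ = Nₕ/N, N = 64613.
Dept I: Wₕ = 0.27140049; term = 0.27140049²·(1 − 0.13646214)·1260/2393 = 0.033491183.
Dept III: Wₕ = 0.23784687; term = 0.23784687²·(1 − 0.08901614)·258/1368 = 0.0097193939.
Dept II: Wₕ = 0.24357327; term = 0.24357327²·(1 − 0.05826662)·799/917 = 0.048681582.
Dept IV: Wₕ = 0.24717936; term = 0.24717936²·(1 − 0.14789306)·1020/2362 = 0.022482199.
Sum = 0.11437436.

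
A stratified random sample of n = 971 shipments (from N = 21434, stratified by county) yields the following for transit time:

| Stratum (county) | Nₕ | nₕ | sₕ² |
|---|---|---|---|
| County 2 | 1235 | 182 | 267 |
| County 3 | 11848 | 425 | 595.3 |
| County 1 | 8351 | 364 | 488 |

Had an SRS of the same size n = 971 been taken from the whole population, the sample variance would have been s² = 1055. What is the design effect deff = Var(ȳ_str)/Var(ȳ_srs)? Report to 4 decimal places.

Var(ȳ_str) = Σ Wₕ²(1−fₕ)sₕ²/nₕ with Wₕ = Nₕ/21434:
  County 2: (1235/21434)²·(1−182/1235)·267/182 = 0.0041526827
  County 3: (11848/21434)²·(1−425/11848)·595.3/425 = 0.41263468
  County 1: (8351/21434)²·(1−364/8351)·488/364 = 0.19464092
  → Var(ȳ_str) = 0.61142828.
Var(ȳ_srs) = (1 − 971/21434)·1055/971 = 1.0372879.
deff = 0.61142828 / 1.0372879 = 0.5894.

0.5894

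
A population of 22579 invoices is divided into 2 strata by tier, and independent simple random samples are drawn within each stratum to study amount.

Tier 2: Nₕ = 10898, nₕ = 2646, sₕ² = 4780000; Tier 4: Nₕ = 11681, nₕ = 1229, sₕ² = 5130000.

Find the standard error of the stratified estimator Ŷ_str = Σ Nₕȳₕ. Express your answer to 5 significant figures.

Var(Ŷ_str) = Σₕ Nₕ²(1 − fₕ)sₕ²/nₕ.
Tier 2: 10898²·(1 − 2646/10898)·4780000/2646 = 1.6245911 × 10^11.
Tier 4: 11681²·(1 − 1229/11681)·5130000/1229 = 5.0961817 × 10^11.
Sum = 6.7207728 × 10^11.
SE = √(6.7207728 × 10^11) = 819800.

819800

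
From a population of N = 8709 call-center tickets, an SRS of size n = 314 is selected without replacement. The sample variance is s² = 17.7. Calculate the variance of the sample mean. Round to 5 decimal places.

Under SRS without replacement, Var(ȳ) = (1 − f)·s²/n with f = n/N = 314/8709 = 0.03605466.
Var(ȳ) = (1 − 0.03605466)·17.7/314 = 0.96394534·0.056369427 = 0.054337046.

0.05434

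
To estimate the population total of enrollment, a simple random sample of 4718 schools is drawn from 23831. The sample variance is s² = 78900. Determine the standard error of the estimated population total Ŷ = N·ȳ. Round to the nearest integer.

Var(Ŷ) = N²·Var(ȳ) = N²·(1 − n/N)·s²/n.
f = 4718/23831 = 0.19797742; Var(ȳ) = 0.80202258·78900/4718 = 13.412374.
Var(Ŷ) = 23831² · 13.412374 = 7.6171093 × 10^9.
SE(Ŷ) = √(7.6171093 × 10^9) = 87276.

87276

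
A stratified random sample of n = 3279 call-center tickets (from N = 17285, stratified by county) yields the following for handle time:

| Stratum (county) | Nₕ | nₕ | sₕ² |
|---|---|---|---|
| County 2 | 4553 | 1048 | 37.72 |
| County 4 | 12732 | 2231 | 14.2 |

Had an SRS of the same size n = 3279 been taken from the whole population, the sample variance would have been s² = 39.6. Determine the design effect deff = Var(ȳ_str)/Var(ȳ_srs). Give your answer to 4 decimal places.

Var(ȳ_str) = Σ Wₕ²(1−fₕ)sₕ²/nₕ with Wₕ = Nₕ/17285:
  County 2: (4553/17285)²·(1−1048/4553)·37.72/1048 = 0.00192246
  County 4: (12732/17285)²·(1−2231/12732)·14.2/2231 = 0.0028482447
  → Var(ȳ_str) = 0.0047707047.
Var(ȳ_srs) = (1 − 3279/17285)·39.6/3279 = 0.0097858489.
deff = 0.0047707047 / 0.0097858489 = 0.4875.

0.4875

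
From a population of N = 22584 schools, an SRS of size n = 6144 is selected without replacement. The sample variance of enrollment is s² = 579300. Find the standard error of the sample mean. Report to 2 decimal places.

Under SRS without replacement, Var(ȳ) = (1 − f)·s²/n with f = n/N = 6144/22584 = 0.27205101.
Var(ȳ) = (1 − 0.27205101)·579300/6144 = 0.72794899·94.287109 = 68.636206.
SE(ȳ) = √(68.636206) = 8.28.

8.28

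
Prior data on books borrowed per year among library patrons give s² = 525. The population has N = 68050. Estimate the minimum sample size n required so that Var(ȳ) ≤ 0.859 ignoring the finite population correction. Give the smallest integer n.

612

Without fpc, n₀ = s²/D = 525/0.859 = 611.1758.
Rounding up, n = 612.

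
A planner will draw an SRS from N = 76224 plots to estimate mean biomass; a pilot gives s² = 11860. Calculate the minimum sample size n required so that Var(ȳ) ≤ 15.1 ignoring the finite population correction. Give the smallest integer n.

786

Without fpc, n₀ = s²/D = 11860/15.1 = 785.4305.
Rounding up, n = 786.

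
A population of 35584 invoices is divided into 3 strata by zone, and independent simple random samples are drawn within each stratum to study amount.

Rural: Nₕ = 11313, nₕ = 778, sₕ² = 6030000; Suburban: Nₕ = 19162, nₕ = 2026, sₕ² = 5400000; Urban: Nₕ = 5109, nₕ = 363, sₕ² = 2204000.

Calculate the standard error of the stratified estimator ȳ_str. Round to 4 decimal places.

39.2043

Var(ȳ_str) = Σₕ Wₕ²(1 − fₕ)sₕ²/nₕ with Wₕ = Nₕ/N, N = 35584.
Rural: Wₕ = 0.31792379; term = 0.31792379²·(1 − 0.06877044)·6030000/778 = 729.52556.
Suburban: Wₕ = 0.53850045; term = 0.53850045²·(1 − 0.10573009)·5400000/2026 = 691.18623.
Urban: Wₕ = 0.14357576; term = 0.14357576²·(1 − 0.07105109)·2204000/363 = 116.2677.
Sum = 1536.9795.
SE = √(1536.9795) = 39.2043.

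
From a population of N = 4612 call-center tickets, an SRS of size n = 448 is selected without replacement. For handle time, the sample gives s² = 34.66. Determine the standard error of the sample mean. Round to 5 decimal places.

0.26429

Under SRS without replacement, Var(ȳ) = (1 − f)·s²/n with f = n/N = 448/4612 = 0.09713790.
Var(ȳ) = (1 − 0.09713790)·34.66/448 = 0.90286210·0.077366071 = 0.069850894.
SE(ȳ) = √(0.069850894) = 0.26429.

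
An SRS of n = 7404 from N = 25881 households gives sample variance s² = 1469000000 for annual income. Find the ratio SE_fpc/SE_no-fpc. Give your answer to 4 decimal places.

0.8449

f = n/N = 7404/25881 = 0.28607859.
SE_no-fpc = √(s²/n) = 445.42818; SE_fpc = √((1−f)s²/n) = 376.35951.
Ratio = √(1−f) = 0.84493870.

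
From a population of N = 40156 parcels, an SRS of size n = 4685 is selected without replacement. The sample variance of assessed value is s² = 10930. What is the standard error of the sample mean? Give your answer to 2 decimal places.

1.44

Under SRS without replacement, Var(ȳ) = (1 − f)·s²/n with f = n/N = 4685/40156 = 0.11666999.
Var(ȳ) = (1 − 0.11666999)·10930/4685 = 0.88333001·2.3329776 = 2.0607891.
SE(ȳ) = √(2.0607891) = 1.44.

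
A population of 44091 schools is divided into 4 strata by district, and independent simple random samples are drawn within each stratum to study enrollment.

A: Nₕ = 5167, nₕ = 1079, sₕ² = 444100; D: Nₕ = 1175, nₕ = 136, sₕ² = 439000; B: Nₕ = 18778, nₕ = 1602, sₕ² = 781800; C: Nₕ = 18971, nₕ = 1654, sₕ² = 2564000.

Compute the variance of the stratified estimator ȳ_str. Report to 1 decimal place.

Var(ȳ_str) = Σₕ Wₕ²(1 − fₕ)sₕ²/nₕ with Wₕ = Nₕ/N, N = 44091.
A: Wₕ = 0.11718945; term = 0.11718945²·(1 − 0.20882524)·444100/1079 = 4.4720719.
D: Wₕ = 0.02664943; term = 0.02664943²·(1 − 0.11574468)·439000/136 = 2.0271185.
B: Wₕ = 0.42589191; term = 0.42589191²·(1 − 0.08531260)·781800/1602 = 80.966361.
C: Wₕ = 0.43026922; term = 0.43026922²·(1 − 0.08718570)·2564000/1654 = 261.96634.
Sum = 349.43189.

349.4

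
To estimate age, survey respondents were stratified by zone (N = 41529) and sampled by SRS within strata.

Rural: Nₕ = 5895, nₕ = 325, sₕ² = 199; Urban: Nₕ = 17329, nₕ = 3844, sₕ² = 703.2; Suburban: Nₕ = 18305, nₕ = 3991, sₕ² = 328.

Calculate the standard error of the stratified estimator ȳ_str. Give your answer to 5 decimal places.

0.22120

Var(ȳ_str) = Σₕ Wₕ²(1 − fₕ)sₕ²/nₕ with Wₕ = Nₕ/N, N = 41529.
Rural: Wₕ = 0.14194900; term = 0.14194900²·(1 − 0.05513147)·199/325 = 0.011657509.
Urban: Wₕ = 0.41727468; term = 0.41727468²·(1 − 0.22182469)·703.2/3844 = 0.024786602.
Suburban: Wₕ = 0.44077632; term = 0.44077632²·(1 − 0.21802786)·328/3991 = 0.012485902.
Sum = 0.048930013.
SE = √(0.048930013) = 0.22120.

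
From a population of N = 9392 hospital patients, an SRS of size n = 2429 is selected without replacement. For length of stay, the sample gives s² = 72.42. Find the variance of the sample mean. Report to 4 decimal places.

Under SRS without replacement, Var(ȳ) = (1 − f)·s²/n with f = n/N = 2429/9392 = 0.25862436.
Var(ȳ) = (1 − 0.25862436)·72.42/2429 = 0.74137564·0.029814739 = 0.022103921.

0.0221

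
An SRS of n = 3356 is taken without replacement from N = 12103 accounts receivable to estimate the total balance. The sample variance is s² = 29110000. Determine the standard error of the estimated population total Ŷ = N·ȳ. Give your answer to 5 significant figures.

Var(Ŷ) = N²·Var(ȳ) = N²·(1 − n/N)·s²/n.
f = 3356/12103 = 0.27728662; Var(ȳ) = 0.72271338·29110000/3356 = 6268.8279.
Var(Ŷ) = 12103² · 6268.8279 = 9.1827427 × 10^11.
SE(Ŷ) = √(9.1827427 × 10^11) = 958270.

958270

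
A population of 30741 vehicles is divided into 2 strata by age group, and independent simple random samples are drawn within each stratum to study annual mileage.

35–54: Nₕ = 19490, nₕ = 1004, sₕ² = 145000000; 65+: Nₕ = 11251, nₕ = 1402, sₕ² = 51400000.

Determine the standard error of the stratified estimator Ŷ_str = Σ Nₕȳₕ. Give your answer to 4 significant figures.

7.490 × 10^6

Var(Ŷ_str) = Σₕ Nₕ²(1 − fₕ)sₕ²/nₕ.
35–54: 19490²·(1 − 1004/19490)·145000000/1004 = 5.2034223 × 10^13.
65+: 11251²·(1 − 1402/11251)·51400000/1402 = 4.0625467 × 10^12.
Sum = 5.609677 × 10^13.
SE = √(5.609677 × 10^13) = 7.490 × 10^6.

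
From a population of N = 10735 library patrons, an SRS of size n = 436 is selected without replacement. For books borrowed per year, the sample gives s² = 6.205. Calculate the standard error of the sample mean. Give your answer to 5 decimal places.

Under SRS without replacement, Var(ȳ) = (1 − f)·s²/n with f = n/N = 436/10735 = 0.04061481.
Var(ȳ) = (1 − 0.04061481)·6.205/436 = 0.95938519·0.014231651 = 0.013653636.
SE(ȳ) = √(0.013653636) = 0.11685.

0.11685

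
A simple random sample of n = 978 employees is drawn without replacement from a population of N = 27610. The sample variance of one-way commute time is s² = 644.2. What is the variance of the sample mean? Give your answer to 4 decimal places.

0.6354

Under SRS without replacement, Var(ȳ) = (1 − f)·s²/n with f = n/N = 978/27610 = 0.03542195.
Var(ȳ) = (1 − 0.03542195)·644.2/978 = 0.96457805·0.65869121 = 0.63535908.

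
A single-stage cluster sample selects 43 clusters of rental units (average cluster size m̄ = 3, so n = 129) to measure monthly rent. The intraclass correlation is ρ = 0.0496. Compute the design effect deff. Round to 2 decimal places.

1.10

deff = 1 + (3 − 1)·0.0496 = 1 + 0.0992 = 1.0992.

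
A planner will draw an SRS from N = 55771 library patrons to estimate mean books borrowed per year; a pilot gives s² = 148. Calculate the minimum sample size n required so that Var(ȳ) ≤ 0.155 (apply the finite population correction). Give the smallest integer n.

939

Without fpc, n₀ = s²/D = 148/0.155 = 954.8387.
With fpc, (1 − n/N)·s²/n ≤ D requires n ≥ n₀/(1 + n₀/N) = 954.8387/(1 + 954.8387/55771) = 938.7664.
Rounding up, n = 939.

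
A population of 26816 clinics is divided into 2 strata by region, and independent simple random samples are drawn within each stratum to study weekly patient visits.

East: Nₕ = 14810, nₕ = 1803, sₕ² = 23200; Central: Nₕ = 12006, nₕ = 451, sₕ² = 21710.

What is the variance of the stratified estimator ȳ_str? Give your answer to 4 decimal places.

12.7337

Var(ȳ_str) = Σₕ Wₕ²(1 − fₕ)sₕ²/nₕ with Wₕ = Nₕ/N, N = 26816.
East: Wₕ = 0.55228222; term = 0.55228222²·(1 − 0.12174207)·23200/1803 = 3.4469617.
Central: Wₕ = 0.44771778; term = 0.44771778²·(1 − 0.03756455)·21710/451 = 9.2867462.
Sum = 12.733708.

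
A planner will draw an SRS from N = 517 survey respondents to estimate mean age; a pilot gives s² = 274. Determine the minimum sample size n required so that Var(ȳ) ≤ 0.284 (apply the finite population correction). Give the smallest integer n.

Without fpc, n₀ = s²/D = 274/0.284 = 964.7887.
With fpc, (1 − n/N)·s²/n ≤ D requires n ≥ n₀/(1 + n₀/N) = 964.7887/(1 + 964.7887/517) = 336.6173.
Rounding up, n = 337.

337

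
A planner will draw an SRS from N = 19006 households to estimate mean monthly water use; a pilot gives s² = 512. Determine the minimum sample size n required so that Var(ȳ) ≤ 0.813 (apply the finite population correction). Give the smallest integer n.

610

Without fpc, n₀ = s²/D = 512/0.813 = 629.7663.
With fpc, (1 − n/N)·s²/n ≤ D requires n ≥ n₀/(1 + n₀/N) = 629.7663/(1 + 629.7663/19006) = 609.5682.
Rounding up, n = 610.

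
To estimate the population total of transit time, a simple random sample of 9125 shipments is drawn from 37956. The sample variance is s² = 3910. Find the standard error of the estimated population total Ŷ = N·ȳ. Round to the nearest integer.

Var(Ŷ) = N²·Var(ȳ) = N²·(1 − n/N)·s²/n.
f = 9125/37956 = 0.24040995; Var(ȳ) = 0.75959005·3910/9125 = 0.32547913.
Var(Ŷ) = 37956² · 0.32547913 = 4.6890409 × 10^8.
SE(Ŷ) = √(4.6890409 × 10^8) = 21654.

21654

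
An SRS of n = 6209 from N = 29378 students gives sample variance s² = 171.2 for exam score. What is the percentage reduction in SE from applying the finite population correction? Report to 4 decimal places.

f = n/N = 6209/29378 = 0.21134863.
SE_no-fpc = √(s²/n) = 0.16605083; SE_fpc = √((1−f)s²/n) = 0.14746318.
Ratio = √(1−f) = 0.88806046. Reduction = 100·(1 − 0.88806046) = 11.1940%.

11.1940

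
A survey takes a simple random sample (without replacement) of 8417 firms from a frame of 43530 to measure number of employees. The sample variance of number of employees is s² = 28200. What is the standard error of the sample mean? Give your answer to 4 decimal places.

1.6439

Under SRS without replacement, Var(ȳ) = (1 − f)·s²/n with f = n/N = 8417/43530 = 0.19336090.
Var(ȳ) = (1 − 0.19336090)·28200/8417 = 0.80663910·3.3503624 = 2.7025333.
SE(ȳ) = √(2.7025333) = 1.6439.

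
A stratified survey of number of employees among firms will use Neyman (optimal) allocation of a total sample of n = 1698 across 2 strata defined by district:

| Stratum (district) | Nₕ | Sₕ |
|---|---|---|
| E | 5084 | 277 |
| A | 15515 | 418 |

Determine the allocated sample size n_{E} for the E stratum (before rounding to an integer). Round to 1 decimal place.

302.9

Neyman allocation: nₕ = n·NₕSₕ / Σⱼ NⱼSⱼ.
Σ NⱼSⱼ = 5084·277 + 15515·418 = 7.893538 × 10^6.
n_{E} = 1698·5084·277 / (7.893538 × 10^6) = 302.9.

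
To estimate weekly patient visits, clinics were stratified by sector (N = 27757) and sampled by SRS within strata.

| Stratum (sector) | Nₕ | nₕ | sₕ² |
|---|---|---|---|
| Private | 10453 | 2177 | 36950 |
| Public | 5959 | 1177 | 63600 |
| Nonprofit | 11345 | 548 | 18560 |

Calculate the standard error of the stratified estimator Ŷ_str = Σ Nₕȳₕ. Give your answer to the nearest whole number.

Var(Ŷ_str) = Σₕ Nₕ²(1 − fₕ)sₕ²/nₕ.
Private: 10453²·(1 − 2177/10453)·36950/2177 = 1.468309 × 10^9.
Public: 5959²·(1 − 1177/5959)·63600/1177 = 1.5397975 × 10^9.
Nonprofit: 11345²·(1 − 548/11345)·18560/548 = 4.148633 × 10^9.
Sum = 7.1567395 × 10^9.
SE = √(7.1567395 × 10^9) = 84598.

84598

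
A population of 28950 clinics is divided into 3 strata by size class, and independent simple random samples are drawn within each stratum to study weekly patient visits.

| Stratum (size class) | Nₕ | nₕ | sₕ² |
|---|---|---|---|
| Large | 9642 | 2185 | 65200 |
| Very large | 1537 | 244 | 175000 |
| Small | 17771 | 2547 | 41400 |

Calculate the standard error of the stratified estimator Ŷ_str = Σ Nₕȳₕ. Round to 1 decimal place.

89265.9

Var(Ŷ_str) = Σₕ Nₕ²(1 − fₕ)sₕ²/nₕ.
Large: 9642²·(1 − 2185/9642)·65200/2185 = 2.1454946 × 10^9.
Very large: 1537²·(1 − 244/1537)·175000/244 = 1.425347 × 10^9.
Small: 17771²·(1 − 2547/17771)·41400/2547 = 4.3975627 × 10^9.
Sum = 7.9684043 × 10^9.
SE = √(7.9684043 × 10^9) = 89265.9.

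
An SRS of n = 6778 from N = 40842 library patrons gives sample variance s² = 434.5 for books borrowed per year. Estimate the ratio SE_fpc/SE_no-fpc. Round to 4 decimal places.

0.9133

f = n/N = 6778/40842 = 0.16595661.
SE_no-fpc = √(s²/n) = 0.25318858; SE_fpc = √((1−f)s²/n) = 0.23122694.
Ratio = √(1−f) = 0.91325976.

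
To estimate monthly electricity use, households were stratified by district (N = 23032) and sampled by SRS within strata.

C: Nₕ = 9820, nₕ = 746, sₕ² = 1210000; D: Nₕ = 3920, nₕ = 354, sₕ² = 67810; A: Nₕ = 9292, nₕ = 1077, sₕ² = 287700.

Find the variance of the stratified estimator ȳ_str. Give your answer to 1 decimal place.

Var(ȳ_str) = Σₕ Wₕ²(1 − fₕ)sₕ²/nₕ with Wₕ = Nₕ/N, N = 23032.
C: Wₕ = 0.42636332; term = 0.42636332²·(1 − 0.07596741)·1210000/746 = 272.4542.
D: Wₕ = 0.17019799; term = 0.17019799²·(1 − 0.09030612)·67810/354 = 5.0477122.
A: Wₕ = 0.40343869; term = 0.40343869²·(1 − 0.11590616)·287700/1077 = 38.439491.
Sum = 315.9414.

315.9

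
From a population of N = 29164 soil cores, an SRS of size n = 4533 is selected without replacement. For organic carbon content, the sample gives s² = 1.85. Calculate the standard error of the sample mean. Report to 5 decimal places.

Under SRS without replacement, Var(ȳ) = (1 − f)·s²/n with f = n/N = 4533/29164 = 0.15543135.
Var(ȳ) = (1 − 0.15543135)·1.85/4533 = 0.84456865·4.0811824 × 10^-4 = 3.4468387 × 10^-4.
SE(ȳ) = √(3.4468387 × 10^-4) = 0.01857.

0.01857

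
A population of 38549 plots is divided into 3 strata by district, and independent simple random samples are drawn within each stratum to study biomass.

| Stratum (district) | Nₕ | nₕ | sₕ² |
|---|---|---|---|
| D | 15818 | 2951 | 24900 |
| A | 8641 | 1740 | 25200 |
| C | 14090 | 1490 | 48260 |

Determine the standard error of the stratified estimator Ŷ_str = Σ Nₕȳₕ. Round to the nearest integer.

91275

Var(Ŷ_str) = Σₕ Nₕ²(1 − fₕ)sₕ²/nₕ.
D: 15818²·(1 − 2951/15818)·24900/2951 = 1.7173508 × 10^9.
A: 8641²·(1 − 1740/8641)·25200/1740 = 8.6362921 × 10^8.
C: 14090²·(1 − 1490/14090)·48260/1490 = 5.7501952 × 10^9.
Sum = 8.3311752 × 10^9.
SE = √(8.3311752 × 10^9) = 91275.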